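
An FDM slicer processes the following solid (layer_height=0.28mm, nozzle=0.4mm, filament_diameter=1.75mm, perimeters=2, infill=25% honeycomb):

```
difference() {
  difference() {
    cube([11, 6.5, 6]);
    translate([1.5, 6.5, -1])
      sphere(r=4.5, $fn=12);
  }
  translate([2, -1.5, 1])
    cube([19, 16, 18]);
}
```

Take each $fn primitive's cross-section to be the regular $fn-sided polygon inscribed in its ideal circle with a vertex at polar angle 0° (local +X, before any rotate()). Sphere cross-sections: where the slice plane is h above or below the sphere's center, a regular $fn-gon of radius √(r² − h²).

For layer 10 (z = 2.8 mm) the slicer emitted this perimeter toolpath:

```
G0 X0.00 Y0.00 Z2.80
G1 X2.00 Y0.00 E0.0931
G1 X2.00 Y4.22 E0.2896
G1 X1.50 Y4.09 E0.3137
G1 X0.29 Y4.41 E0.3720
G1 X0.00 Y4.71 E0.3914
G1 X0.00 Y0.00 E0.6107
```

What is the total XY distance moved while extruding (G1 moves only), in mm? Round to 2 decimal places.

13.12 mm

Sum the Euclidean lengths of each G1 segment: total = 13.12 mm.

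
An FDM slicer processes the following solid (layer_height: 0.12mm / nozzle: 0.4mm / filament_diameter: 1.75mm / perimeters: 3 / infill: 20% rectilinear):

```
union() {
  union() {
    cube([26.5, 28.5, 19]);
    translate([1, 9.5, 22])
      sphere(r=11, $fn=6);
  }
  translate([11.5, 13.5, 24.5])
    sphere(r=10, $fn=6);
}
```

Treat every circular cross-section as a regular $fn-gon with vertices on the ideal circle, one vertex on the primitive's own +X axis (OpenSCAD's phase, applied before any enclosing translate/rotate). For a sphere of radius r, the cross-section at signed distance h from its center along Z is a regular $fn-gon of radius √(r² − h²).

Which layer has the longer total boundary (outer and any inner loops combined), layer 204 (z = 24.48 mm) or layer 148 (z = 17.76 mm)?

layer 148 (z = 17.76 mm)

Layer 204 (z = 24.48): the cube is not intersected at this z (z outside [0, 19]); the r=11 sphere at (1, 9.5) slices to a regular 6-gon of circumradius 10.717 (√(r²−h²) with h=2.48 from center) (perimeter = 2·6·10.717·sin(180°/6) = 64.30 mm); Combining (union): only the r=11 sphere at (1, 9.5) is present, so the union is just that shape — boundary = 64.30 mm; the sphere at (11.5, 13.5): section is a regular 6-gon, circumradius = √(r²−h²) = √(10²−0.02²) = 10.000 (perimeter = 2·6·10.000·sin(180°/6) = 60.00 mm); Merging all regions: the regions partially overlap (shared area 81.60 mm²), so the edge portions inside another operand are dropped and the merged outline is re-measured after clipping — boundary = 87.77 mm. So its perimeter = 87.77 mm. Layer 148 (z = 17.76): the cube is present — its section is the full 26.5×28.5 rectangle (perimeter 110.00 mm); the sphere at (1, 9.5): section is a regular 6-gon, circumradius = √(r²−h²) = √(11²−4.24²) = 10.150 (perimeter = 2·6·10.150·sin(180°/6) = 60.90 mm); Combining (union): the regions partially overlap (shared area 151.41 mm²), so the edge portions inside another operand are dropped and the merged outline is re-measured after clipping — boundary = 120.87 mm; the r=10 sphere at (11.5, 13.5) contributes a regular 6-gon of circumradius √(10²−6.74²) = 7.387 (perimeter = 2·6·7.387·sin(180°/6) = 44.32 mm); Taking the union: the r=10 sphere at (11.5, 13.5) lies entirely inside the result so far, so the union is just the result so far — boundary = 120.87 mm. So its perimeter = 120.87 mm. Layer 148 is larger (120.87 vs 87.77 mm).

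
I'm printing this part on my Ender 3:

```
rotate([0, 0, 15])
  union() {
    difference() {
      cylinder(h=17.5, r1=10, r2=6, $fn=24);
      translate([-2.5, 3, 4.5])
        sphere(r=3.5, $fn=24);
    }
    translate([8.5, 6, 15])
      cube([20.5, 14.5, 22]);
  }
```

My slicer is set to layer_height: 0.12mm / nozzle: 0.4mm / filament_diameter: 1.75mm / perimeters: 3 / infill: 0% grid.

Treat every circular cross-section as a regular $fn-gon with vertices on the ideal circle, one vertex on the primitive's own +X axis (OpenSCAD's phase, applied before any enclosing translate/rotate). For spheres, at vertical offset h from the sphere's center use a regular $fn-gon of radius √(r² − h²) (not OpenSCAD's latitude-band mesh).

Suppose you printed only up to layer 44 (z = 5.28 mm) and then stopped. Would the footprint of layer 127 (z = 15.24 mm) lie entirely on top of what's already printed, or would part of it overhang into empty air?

Compare the two slices. At z = 5.28: the cone contributes a regular 24-gon of circumradius 8.793 (interpolated between r1=10 and r2=6 at t=0.302) (area = (24/2)·8.793²·sin(360°/24) = 240.14 mm²); the r=3.5 sphere at (-2.5, 3) contributes a regular 24-gon of circumradius √(3.5²−0.78²) = 3.412 (area = (24/2)·3.412²·sin(360°/24) = 36.16 mm²); After the difference (first − rest): starting from the cone (240.14 mm²), the r=3.5 sphere at (-2.5, 3) lies wholly inside it (removes its full 36.16 mm² and its 21.38 mm outline becomes a hole wall) — area = 203.98 mm²; the cube at (8.5, 6) is not intersected at this z (z outside [15, 37]); Taking the union: only that combined region is present, so the union is just that shape — area = 203.98 mm²; (rotated 15° about Z; rotation is an isometry so areas/perimeters/island counts are preserved). At z = 15.24: the cone contributes a regular 24-gon of circumradius 6.517 (interpolated between r1=10 and r2=6 at t=0.871) (area = (24/2)·6.517²·sin(360°/24) = 131.89 mm²); the sphere at (-2.5, 3) is not intersected at this z (|z−center|=10.740 > r=3.5); Subtracting the remaining from the first: none of the subtracted shapes is present at this height, so the cone is unchanged — area = 131.89 mm²; the 20.5×14.5 cube at (8.5, 6) contributes its full rectangle (area 297.25 mm²); Merging all regions: the 2 present regions are separate (no shared area or edge), so areas and boundary lengths simply add and each stays a separate island — area = 429.14 mm²; (whole slice rotated 15° about Z — lengths, areas and connectivity unchanged). Checking containment: at z = 15.24 the cross-section extends beyond the z = 5.28 cross-section by about 330.13 mm².

part overhangs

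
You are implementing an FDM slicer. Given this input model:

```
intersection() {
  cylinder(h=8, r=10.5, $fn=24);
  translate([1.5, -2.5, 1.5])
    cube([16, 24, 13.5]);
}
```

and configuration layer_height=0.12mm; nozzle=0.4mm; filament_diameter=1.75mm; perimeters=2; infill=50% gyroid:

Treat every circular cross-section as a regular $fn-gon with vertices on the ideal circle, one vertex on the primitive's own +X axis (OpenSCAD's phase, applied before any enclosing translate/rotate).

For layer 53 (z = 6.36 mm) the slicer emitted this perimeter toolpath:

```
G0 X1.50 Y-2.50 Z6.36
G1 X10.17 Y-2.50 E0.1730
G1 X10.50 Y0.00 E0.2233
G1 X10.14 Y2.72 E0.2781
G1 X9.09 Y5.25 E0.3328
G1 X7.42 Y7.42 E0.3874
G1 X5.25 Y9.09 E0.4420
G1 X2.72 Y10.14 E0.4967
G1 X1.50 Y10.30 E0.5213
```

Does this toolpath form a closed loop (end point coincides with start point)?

Start point (G0): (1.50, -2.50). End point (last G1): the path does not return to the start — open.

no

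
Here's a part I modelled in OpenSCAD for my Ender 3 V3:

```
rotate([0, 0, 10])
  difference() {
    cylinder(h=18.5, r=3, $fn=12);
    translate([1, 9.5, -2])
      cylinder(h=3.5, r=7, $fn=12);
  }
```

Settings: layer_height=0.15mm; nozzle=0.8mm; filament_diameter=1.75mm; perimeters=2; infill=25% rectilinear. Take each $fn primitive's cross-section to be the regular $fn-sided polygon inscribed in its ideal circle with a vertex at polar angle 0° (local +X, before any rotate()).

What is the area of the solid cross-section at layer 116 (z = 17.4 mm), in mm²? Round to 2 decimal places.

At z = 17.4 mm: the cylinder: section is a regular 12-gon, circumradius r=3 (area = (12/2)·3.000²·sin(360°/12) = 27.00 mm²); the cylinder at (1, 9.5) is absent (z outside [-2, 1.5]); After the difference (first − rest): none of the subtracted shapes is present at this height, so the r=3 cylinder is unchanged — area = 27.00 mm²; (whole slice rotated 10° about Z — lengths, areas and connectivity unchanged). Overall, the cross-section is a single solid region. Net area = 27.00 mm².

27.00 mm²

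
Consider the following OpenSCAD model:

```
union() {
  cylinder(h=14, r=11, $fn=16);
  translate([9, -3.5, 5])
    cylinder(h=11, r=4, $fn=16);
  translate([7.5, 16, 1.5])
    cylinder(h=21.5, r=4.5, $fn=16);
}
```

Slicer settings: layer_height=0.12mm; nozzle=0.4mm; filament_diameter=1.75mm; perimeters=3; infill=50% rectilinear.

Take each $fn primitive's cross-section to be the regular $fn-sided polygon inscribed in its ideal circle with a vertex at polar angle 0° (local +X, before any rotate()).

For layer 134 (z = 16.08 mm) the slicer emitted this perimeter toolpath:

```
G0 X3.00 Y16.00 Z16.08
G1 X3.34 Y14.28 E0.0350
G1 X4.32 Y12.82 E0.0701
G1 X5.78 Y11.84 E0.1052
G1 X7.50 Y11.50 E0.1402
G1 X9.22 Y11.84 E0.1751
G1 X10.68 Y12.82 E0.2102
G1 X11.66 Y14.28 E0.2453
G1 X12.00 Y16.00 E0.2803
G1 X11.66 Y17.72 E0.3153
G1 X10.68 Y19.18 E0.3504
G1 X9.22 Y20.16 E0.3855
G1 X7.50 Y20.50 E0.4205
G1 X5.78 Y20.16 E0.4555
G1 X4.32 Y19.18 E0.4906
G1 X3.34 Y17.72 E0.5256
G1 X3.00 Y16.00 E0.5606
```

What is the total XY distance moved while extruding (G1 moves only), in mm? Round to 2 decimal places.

Sum the Euclidean lengths of each G1 segment: total = 28.09 mm.

28.09 mm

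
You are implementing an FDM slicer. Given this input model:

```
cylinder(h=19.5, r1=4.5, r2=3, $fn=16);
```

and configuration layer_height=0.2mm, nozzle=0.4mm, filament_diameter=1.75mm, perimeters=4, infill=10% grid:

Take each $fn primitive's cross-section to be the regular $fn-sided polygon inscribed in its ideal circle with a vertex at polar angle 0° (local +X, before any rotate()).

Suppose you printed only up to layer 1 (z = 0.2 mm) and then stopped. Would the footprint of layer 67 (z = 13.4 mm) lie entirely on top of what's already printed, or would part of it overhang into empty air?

Compare the two slices. At z = 0.2: the cone: at t=0.010 of its height the radius interpolates to r₁+(r₂−r₁)t = 4.485, giving a regular 16-gon of that circumradius (area = (16/2)·4.485²·sin(360°/16) = 61.57 mm²). At z = 13.4: the cone: at t=0.687 of its height the radius interpolates to r₁+(r₂−r₁)t = 3.469, giving a regular 16-gon of that circumradius (area = (16/2)·3.469²·sin(360°/16) = 36.85 mm²). Checking containment: the cross-section at z = 13.4 is a subset of the cross-section at z = 0.2.

entirely on top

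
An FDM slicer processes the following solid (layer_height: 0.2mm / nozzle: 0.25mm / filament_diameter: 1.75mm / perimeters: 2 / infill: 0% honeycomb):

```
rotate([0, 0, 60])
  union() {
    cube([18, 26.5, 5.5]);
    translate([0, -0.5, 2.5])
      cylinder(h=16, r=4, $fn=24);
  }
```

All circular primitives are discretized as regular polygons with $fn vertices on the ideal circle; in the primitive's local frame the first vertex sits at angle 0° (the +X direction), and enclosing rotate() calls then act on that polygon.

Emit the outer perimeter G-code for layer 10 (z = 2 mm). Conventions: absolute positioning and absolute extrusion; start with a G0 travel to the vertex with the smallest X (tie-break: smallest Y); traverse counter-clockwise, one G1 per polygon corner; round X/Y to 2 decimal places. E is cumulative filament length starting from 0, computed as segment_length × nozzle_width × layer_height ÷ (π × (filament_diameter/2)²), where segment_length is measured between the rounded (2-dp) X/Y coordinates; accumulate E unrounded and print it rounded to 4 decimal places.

G0 X-22.95 Y13.25 Z2.00
G1 X0.00 Y0.00 E0.5509
G1 X9.00 Y15.59 E0.9251
G1 X-13.95 Y28.84 E1.4760
G1 X-22.95 Y13.25 E1.8502

At z = 2 mm: the 18×26.5 cube contributes its full rectangle; the cylinder at (0, -0.5) is not intersected at this z (z outside [2.5, 18.5]); Combining (union): only the 18×26.5 cube is present, so the union is just that shape — 1 connected region; (rotated 60° about Z; rotation is an isometry so areas/perimeters/island counts are preserved). The outline is a single polygon with 4 vertices. Extrusion per mm of travel: 0.25 × 0.2 / (π × 0.875²) = 0.020788. Accumulating E over each segment gives final E = 1.8502.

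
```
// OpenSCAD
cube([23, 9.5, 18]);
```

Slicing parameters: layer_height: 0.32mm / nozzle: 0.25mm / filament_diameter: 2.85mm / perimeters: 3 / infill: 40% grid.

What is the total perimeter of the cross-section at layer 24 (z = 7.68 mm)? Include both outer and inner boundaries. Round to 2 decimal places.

65.00 mm

At z = 7.68 mm: the 23×9.5 cube contributes its full rectangle (perimeter 65.00 mm). Overall, the cross-section is a single solid region. Total boundary length (outer) = 65.00 mm.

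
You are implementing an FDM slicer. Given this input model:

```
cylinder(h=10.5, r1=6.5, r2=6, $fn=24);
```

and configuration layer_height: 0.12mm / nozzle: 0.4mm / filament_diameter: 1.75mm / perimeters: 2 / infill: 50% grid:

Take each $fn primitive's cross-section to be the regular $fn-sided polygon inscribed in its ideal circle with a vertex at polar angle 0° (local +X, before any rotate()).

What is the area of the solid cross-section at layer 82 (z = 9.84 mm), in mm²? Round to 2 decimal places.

112.98 mm²

At z = 9.84 mm: the cone (r1=6.5→r2=6) has section circumradius 6.031 here — a regular 24-gon (area = (24/2)·6.031²·sin(360°/24) = 112.98 mm²). Overall, the cross-section is a single solid region. Net area = 112.98 mm².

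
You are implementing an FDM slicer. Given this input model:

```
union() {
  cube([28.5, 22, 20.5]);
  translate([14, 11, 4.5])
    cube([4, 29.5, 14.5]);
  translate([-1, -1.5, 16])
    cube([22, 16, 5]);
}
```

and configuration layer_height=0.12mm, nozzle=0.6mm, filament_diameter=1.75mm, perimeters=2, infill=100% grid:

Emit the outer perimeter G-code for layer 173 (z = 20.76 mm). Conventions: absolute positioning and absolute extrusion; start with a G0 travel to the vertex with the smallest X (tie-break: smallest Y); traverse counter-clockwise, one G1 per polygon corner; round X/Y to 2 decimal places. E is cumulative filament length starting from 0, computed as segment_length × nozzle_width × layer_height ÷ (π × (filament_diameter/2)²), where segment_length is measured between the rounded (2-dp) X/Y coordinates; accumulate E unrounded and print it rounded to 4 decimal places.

G0 X-1.00 Y-1.50 Z20.76
G1 X21.00 Y-1.50 E0.6586
G1 X21.00 Y14.50 E1.1375
G1 X-1.00 Y14.50 E1.7960
G1 X-1.00 Y-1.50 E2.2750

At z = 20.76 mm: the cube is absent (z outside [0, 20.5]); the cube at (14, 11) is not intersected at this z (z outside [4.5, 19]); the cube at (-1, -1.5) is present — its section is the full 22×16 rectangle; Taking the union: only the 22×16 cube at (-1, -1.5) is present, so the union is just that shape — 1 connected region. The outline is a single polygon with 4 vertices. Extrusion per mm of travel: 0.6 × 0.12 / (π × 0.875²) = 0.029934. Accumulating E over each segment gives final E = 2.2750.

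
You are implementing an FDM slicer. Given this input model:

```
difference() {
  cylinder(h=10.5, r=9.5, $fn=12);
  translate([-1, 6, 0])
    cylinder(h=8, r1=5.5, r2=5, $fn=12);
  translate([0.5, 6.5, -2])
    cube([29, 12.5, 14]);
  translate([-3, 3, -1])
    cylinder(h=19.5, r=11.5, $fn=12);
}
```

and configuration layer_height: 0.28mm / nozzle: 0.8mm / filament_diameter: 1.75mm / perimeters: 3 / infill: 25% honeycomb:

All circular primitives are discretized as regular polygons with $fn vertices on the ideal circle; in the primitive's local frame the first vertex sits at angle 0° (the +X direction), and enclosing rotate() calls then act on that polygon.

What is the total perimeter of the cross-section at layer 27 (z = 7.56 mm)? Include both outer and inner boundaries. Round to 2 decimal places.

At z = 7.56 mm: the r=9.5 cylinder gives a regular 12-gon of circumradius 9.5 (constant along its height) (perimeter = 2·12·9.500·sin(180°/12) = 59.01 mm); the cone at (-1, 6): at t=0.945 of its height the radius interpolates to r₁+(r₂−r₁)t = 5.027, giving a regular 12-gon of that circumradius (perimeter = 2·12·5.027·sin(180°/12) = 31.23 mm); the cube at (0.5, 6.5) (footprint 29×12.5) is included at this height (perimeter 83.00 mm); the cylinder at (-3, 3): section is a regular 12-gon, circumradius r=11.5 (perimeter = 2·12·11.500·sin(180°/12) = 71.43 mm); Taking the first minus the rest: starting from the r=9.5 cylinder, the cone at (-1, 6) partially overlaps it — only the 64.45 mm² overlap (of its 75.83 mm²) is removed, clipping the outline; the 29×12.5 cube at (0.5, 6.5) partially overlaps it — only the 3.63 mm² overlap (of its 362.50 mm²) is removed, clipping the outline; the r=11.5 cylinder at (-3, 3) partially overlaps it — only the 169.84 mm² overlap (of its 396.75 mm²) is removed, clipping the outline — boundary = 47.38 mm. Overall, the cross-section is a single solid region. Total boundary length (outer) = 47.38 mm.

47.38 mm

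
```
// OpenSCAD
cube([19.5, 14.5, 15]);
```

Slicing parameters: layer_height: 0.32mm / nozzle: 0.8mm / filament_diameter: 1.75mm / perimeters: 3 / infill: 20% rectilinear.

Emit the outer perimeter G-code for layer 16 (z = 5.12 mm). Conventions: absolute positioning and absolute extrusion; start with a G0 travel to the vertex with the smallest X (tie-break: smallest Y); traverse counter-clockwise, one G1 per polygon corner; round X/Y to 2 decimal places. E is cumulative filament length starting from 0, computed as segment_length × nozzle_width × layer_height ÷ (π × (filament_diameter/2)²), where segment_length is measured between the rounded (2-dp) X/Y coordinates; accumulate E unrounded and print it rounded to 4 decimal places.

At z = 5.12 mm: the cube is present — its section is the full 19.5×14.5 rectangle. The outline is a single polygon with 4 vertices. Extrusion per mm of travel: 0.8 × 0.32 / (π × 0.875²) = 0.106432. Accumulating E over each segment gives final E = 7.2374.

G0 X0.00 Y0.00 Z5.12
G1 X19.50 Y0.00 E2.0754
G1 X19.50 Y14.50 E3.6187
G1 X0.00 Y14.50 E5.6941
G1 X0.00 Y0.00 E7.2374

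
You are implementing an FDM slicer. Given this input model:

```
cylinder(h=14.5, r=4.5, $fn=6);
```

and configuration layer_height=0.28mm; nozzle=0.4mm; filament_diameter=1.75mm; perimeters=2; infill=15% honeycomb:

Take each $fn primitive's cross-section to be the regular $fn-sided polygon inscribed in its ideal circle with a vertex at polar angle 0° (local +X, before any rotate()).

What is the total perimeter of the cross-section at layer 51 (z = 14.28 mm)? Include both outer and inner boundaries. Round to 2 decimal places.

At z = 14.28 mm: the r=4.5 cylinder contributes a regular 6-gon of circumradius 4.5 (perimeter = 2·6·4.500·sin(180°/6) = 27.00 mm). Overall, the cross-section is a single solid region. Total boundary length (outer) = 27.00 mm.

27.00 mm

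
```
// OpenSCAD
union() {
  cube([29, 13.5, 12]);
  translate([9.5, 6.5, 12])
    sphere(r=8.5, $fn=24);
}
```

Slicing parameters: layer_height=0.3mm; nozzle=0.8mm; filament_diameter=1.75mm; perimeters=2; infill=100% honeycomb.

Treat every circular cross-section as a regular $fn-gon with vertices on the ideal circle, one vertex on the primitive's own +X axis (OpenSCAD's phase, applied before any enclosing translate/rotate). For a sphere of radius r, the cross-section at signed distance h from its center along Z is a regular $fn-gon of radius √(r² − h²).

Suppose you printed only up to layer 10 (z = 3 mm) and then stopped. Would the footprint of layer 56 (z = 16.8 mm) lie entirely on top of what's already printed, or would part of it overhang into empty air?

Compare the two slices. At z = 3: the 29×13.5 cube contributes its full rectangle (area 391.50 mm²); the sphere at (9.5, 6.5) is absent (|z−center|=9.000 > r=8.5); Merging all regions: only the 29×13.5 cube is present, so the union is just that shape — area = 391.50 mm². At z = 16.8: the cube does not reach this height (z outside [0, 12]); the r=8.5 sphere at (9.5, 6.5) contributes a regular 24-gon of circumradius √(8.5²−4.8²) = 7.015 (area = (24/2)·7.015²·sin(360°/24) = 152.84 mm²); Combining (union): only the r=8.5 sphere at (9.5, 6.5) is present, so the union is just that shape — area = 152.84 mm². Checking containment: at z = 16.8 the cross-section extends beyond the z = 3 cross-section by about 1.62 mm².

part overhangs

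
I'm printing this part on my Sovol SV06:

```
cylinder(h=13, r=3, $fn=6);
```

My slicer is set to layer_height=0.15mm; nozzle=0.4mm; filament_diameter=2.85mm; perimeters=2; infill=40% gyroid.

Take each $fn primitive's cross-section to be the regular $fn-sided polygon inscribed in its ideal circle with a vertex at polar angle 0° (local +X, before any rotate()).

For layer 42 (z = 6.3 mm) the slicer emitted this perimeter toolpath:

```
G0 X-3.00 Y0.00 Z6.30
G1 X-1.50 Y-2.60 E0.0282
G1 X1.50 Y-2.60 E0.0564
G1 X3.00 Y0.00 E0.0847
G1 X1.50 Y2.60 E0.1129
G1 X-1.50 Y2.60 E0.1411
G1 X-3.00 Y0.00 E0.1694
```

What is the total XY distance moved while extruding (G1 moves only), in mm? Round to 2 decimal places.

18.01 mm

Sum the Euclidean lengths of each G1 segment: total = 18.01 mm.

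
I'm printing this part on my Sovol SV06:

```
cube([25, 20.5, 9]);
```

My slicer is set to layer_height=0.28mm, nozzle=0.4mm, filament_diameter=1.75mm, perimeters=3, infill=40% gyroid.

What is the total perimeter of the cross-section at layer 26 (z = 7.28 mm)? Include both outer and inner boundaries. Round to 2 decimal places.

91.00 mm

At z = 7.28 mm: the cube (footprint 25×20.5) is included at this height (perimeter 91.00 mm). Overall, the cross-section is a single solid region. Total boundary length (outer) = 91.00 mm.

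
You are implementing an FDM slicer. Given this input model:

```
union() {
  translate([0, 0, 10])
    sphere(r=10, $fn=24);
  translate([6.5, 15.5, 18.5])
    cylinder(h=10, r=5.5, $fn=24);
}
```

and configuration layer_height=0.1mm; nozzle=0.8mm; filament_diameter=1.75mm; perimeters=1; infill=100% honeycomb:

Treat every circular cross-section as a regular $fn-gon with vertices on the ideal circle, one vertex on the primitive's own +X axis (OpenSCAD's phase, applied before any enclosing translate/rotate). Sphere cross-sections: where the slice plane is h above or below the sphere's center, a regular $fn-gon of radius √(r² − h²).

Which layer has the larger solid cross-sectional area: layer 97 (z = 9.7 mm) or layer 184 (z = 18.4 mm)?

layer 97 (z = 9.7 mm)

Layer 97 (z = 9.7): the r=10 sphere contributes a regular 24-gon of circumradius √(10²−0.3²) = 9.995 (area = (24/2)·9.995²·sin(360°/24) = 310.30 mm²); the cylinder at (6.5, 15.5) is absent (z outside [18.5, 28.5]); Taking the union: only the r=10 sphere is present, so the union is just that shape — area = 310.30 mm². So its area = 310.30 mm². Layer 184 (z = 18.4): the r=10 sphere contributes a regular 24-gon of circumradius √(10²−8.4²) = 5.426 (area = (24/2)·5.426²·sin(360°/24) = 91.44 mm²); the cylinder at (6.5, 15.5) does not reach this height (z outside [18.5, 28.5]); Combining (union): only the r=10 sphere is present, so the union is just that shape — area = 91.44 mm². So its area = 91.44 mm². Layer 97 is larger (310.30 vs 91.44 mm²).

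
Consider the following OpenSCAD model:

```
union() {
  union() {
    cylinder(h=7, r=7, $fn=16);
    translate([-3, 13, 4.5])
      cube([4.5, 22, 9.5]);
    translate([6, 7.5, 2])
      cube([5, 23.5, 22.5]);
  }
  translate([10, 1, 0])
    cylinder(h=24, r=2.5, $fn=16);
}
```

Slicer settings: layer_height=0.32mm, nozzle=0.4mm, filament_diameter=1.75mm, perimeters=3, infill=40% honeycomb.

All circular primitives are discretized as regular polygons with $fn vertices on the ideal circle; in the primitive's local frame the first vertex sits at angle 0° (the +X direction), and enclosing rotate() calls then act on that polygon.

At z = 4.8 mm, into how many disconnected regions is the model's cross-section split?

At z = 4.8 mm: the r=7 cylinder gives a regular 16-gon of circumradius 7 (constant along its height); the 4.5×22 cube at (-3, 13) contributes its full rectangle; the cube at (6, 7.5) is present — its section is the full 5×23.5 rectangle; Taking the union: the 3 present regions are separate (no shared area or edge), so areas and boundary lengths simply add and each stays a separate island — 3 connected regions; the r=2.5 cylinder at (10, 1) contributes a regular 16-gon of circumradius 2.5; Combining (union): the 2 present regions are separate (no shared area or edge), so areas and boundary lengths simply add and each stays a separate island — 4 connected regions. The result has 4 disconnected regions.

4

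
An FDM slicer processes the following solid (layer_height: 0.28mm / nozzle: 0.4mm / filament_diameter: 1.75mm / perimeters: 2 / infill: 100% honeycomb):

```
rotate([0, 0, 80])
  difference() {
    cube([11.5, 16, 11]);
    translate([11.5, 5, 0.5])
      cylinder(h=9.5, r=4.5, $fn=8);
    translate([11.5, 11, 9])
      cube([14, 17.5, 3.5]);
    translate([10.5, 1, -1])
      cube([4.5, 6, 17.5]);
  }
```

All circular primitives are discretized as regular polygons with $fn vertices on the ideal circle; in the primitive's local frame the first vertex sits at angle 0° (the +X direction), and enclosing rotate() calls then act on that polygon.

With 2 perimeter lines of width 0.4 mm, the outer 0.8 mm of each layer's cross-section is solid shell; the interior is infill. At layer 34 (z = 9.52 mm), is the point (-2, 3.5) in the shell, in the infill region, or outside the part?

infill

At z = 9.52 mm: the cube (footprint 11.5×16) is included at this height; the r=4.5 cylinder at (11.5, 5) gives a regular 8-gon of circumradius 4.5 (constant along its height); the cube at (11.5, 11) is present — its section is the full 14×17.5 rectangle; the 4.5×6 cube at (10.5, 1) contributes its full rectangle; Subtracting the remaining from the first: starting from the 11.5×16 cube, the r=4.5 cylinder at (11.5, 5) partially overlaps it — only the 28.64 mm² overlap (of its 57.28 mm²) is removed, clipping the outline; the 14×17.5 cube at (11.5, 11) misses the remaining region (no effect); the 4.5×6 cube at (10.5, 1) misses the remaining region (no effect) — 1 connected region; (whole slice rotated 80° about Z — lengths, areas and connectivity unchanged). Overall, the cross-section is a single solid region. Undo the 80° rotation: the query point maps to (3.100, 2.577) in the un-rotated model frame. The nearest boundary edge runs (11.50, 0.00)→(0.00, 0.00); distance from the point to it = 2.58 mm. The point is inside the cross-section and 2.58 mm from the nearest boundary — more than the 0.8 mm shell width (2 × 0.4), so it's in the infill interior.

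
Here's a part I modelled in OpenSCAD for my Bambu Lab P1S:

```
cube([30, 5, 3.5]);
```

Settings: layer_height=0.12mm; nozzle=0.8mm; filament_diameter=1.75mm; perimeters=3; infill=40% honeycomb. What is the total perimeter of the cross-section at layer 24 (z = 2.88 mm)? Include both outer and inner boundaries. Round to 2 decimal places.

70.00 mm

At z = 2.88 mm: the cube is present — its section is the full 30×5 rectangle (perimeter 70.00 mm). Overall, the cross-section is a single solid region. Total boundary length (outer) = 70.00 mm.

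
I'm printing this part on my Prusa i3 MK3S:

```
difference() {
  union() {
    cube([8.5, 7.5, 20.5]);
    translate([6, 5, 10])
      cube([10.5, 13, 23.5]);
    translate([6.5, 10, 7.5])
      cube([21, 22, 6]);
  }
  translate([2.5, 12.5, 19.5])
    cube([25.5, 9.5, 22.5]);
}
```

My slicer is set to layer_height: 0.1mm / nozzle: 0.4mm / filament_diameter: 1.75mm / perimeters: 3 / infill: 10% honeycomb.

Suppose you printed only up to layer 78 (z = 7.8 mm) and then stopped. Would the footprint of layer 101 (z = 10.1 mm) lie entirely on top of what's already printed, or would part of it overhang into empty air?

Compare the two slices. At z = 7.8: the cube is present — its section is the full 8.5×7.5 rectangle (area 63.75 mm²); the cube at (6, 5) is absent (z outside [10, 33.5]); the 21×22 cube at (6.5, 10) contributes its full rectangle (area 462.00 mm²); Combining (union): the 2 present regions are separate (no shared area or edge), so areas and boundary lengths simply add and each stays a separate island — area = 525.75 mm²; the cube at (2.5, 12.5) does not reach this height (z outside [19.5, 42]); After the difference (first − rest): none of the subtracted shapes is present at this height, so the result so far is unchanged — area = 525.75 mm². At z = 10.1: the cube is present — its section is the full 8.5×7.5 rectangle (area 63.75 mm²); the cube at (6, 5) (footprint 10.5×13) is included at this height (area 136.50 mm²); the 21×22 cube at (6.5, 10) contributes its full rectangle (area 462.00 mm²); Combining (union): the regions partially overlap — summed areas 662.25 mm² minus the doubly-counted overlap 86.25 mm² gives 576.00 mm² — area = 576.00 mm²; the cube at (2.5, 12.5) is not intersected at this z (z outside [19.5, 42]); After the difference (first − rest): none of the subtracted shapes is present at this height, so that combined region is unchanged — area = 576.00 mm². Checking containment: at z = 10.1 the cross-section extends beyond the z = 7.8 cross-section by about 50.25 mm².

part overhangs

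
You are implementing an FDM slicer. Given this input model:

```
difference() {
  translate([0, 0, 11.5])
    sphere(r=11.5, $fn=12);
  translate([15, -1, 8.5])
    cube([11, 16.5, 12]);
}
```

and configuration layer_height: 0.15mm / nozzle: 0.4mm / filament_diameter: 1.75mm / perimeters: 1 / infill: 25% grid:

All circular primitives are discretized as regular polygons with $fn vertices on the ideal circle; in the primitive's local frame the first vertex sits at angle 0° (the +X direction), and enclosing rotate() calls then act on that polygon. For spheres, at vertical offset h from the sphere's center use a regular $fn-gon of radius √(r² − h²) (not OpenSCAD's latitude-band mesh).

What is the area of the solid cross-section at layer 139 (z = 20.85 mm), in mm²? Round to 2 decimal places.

134.48 mm²

At z = 20.85 mm: the r=11.5 sphere slices to a regular 12-gon of circumradius 6.695 (√(r²−h²) with h=9.35 from center) (area = (12/2)·6.695²·sin(360°/12) = 134.48 mm²); the cube at (15, -1) does not reach this height (z outside [8.5, 20.5]); Taking the first minus the rest: none of the subtracted shapes is present at this height, so the r=11.5 sphere is unchanged — area = 134.48 mm². Overall, the cross-section is a single solid region. Net area = 134.48 mm².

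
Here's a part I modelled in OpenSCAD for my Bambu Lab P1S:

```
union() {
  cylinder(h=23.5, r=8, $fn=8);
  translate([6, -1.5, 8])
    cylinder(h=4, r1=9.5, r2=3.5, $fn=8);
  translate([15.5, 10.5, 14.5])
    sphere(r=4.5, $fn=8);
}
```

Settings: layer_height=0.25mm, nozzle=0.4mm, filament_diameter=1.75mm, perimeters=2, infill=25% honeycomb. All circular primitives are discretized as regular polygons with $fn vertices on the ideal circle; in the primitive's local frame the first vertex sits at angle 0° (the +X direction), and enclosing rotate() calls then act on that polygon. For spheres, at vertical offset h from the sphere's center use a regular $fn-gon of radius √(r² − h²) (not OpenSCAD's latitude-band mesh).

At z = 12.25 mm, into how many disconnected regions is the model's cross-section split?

2

At z = 12.25 mm: the r=8 cylinder contributes a regular 8-gon of circumradius 8; the cone at (6, -1.5) does not reach this height (z outside [8, 12]); the r=4.5 sphere at (15.5, 10.5) contributes a regular 8-gon of circumradius √(4.5²−2.25²) = 3.897; Combining (union): the 2 present regions are separate (no shared area or edge), so areas and boundary lengths simply add and each stays a separate island — 2 connected regions. The result has 2 disconnected regions.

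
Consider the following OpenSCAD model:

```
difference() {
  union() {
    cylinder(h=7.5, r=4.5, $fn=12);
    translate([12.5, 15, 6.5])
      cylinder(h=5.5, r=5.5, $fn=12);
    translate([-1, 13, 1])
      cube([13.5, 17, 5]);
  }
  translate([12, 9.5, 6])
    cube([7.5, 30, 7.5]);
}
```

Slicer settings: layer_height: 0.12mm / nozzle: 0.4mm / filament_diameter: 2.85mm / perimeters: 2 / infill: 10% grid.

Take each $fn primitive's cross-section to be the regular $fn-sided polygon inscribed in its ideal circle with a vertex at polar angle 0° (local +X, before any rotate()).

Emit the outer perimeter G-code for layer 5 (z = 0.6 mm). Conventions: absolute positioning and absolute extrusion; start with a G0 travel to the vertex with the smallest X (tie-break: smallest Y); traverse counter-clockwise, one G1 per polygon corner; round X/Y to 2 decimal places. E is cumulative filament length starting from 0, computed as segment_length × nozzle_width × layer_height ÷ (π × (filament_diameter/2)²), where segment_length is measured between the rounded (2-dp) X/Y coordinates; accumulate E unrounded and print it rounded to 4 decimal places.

At z = 0.6 mm: the cylinder: section is a regular 12-gon, circumradius r=4.5; the cylinder at (12.5, 15) is absent (z outside [6.5, 12]); the cube at (-1, 13) is not intersected at this z (z outside [1, 6]); Combining (union): only the r=4.5 cylinder is present, so the union is just that shape — 1 connected region; the cube at (12, 9.5) does not reach this height (z outside [6, 13.5]); Taking the first minus the rest: none of the subtracted shapes is present at this height, so the result so far is unchanged — 1 connected region. The outline is a single polygon with 12 vertices. Extrusion per mm of travel: 0.4 × 0.12 / (π × 1.425²) = 0.007524. Accumulating E over each segment gives final E = 0.2104.

G0 X-4.50 Y0.00 Z0.60
G1 X-3.90 Y-2.25 E0.0175
G1 X-2.25 Y-3.90 E0.0351
G1 X0.00 Y-4.50 E0.0526
G1 X2.25 Y-3.90 E0.0701
G1 X3.90 Y-2.25 E0.0877
G1 X4.50 Y0.00 E0.1052
G1 X3.90 Y2.25 E0.1227
G1 X2.25 Y3.90 E0.1403
G1 X0.00 Y4.50 E0.1578
G1 X-2.25 Y3.90 E0.1753
G1 X-3.90 Y2.25 E0.1929
G1 X-4.50 Y0.00 E0.2104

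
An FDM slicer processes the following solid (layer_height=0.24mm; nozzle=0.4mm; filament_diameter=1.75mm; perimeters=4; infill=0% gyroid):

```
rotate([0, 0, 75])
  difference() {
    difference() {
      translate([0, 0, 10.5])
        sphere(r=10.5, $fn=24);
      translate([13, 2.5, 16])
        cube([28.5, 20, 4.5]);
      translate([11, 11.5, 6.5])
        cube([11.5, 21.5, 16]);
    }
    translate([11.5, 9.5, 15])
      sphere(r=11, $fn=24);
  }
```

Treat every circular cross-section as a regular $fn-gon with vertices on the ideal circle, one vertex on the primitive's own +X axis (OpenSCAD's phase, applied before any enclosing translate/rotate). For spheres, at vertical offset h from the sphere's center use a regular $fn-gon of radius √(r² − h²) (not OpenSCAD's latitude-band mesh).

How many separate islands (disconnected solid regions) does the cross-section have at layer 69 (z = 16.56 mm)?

1

At z = 16.56 mm: the r=10.5 sphere contributes a regular 24-gon of circumradius √(10.5²−6.06²) = 8.575; the 28.5×20 cube at (13, 2.5) contributes its full rectangle; the cube at (11, 11.5) is present — its section is the full 11.5×21.5 rectangle; Taking the first minus the rest: starting from the r=10.5 sphere, the 28.5×20 cube at (13, 2.5) misses the remaining region (no effect); the 11.5×21.5 cube at (11, 11.5) misses the remaining region (no effect) — 1 connected region; the r=11 sphere at (11.5, 9.5) slices to a regular 24-gon of circumradius 10.889 (√(r²−h²) with h=1.56 from center); Taking the first minus the rest: starting from that combined region, the r=11 sphere at (11.5, 9.5) partially overlaps it — only the 37.00 mm² overlap (of its 368.25 mm²) is removed, clipping the outline — 1 connected region; (rotated 75° about Z; rotation is an isometry so areas/perimeters/island counts are preserved). Overall, the cross-section is a single solid region. Island count = 1.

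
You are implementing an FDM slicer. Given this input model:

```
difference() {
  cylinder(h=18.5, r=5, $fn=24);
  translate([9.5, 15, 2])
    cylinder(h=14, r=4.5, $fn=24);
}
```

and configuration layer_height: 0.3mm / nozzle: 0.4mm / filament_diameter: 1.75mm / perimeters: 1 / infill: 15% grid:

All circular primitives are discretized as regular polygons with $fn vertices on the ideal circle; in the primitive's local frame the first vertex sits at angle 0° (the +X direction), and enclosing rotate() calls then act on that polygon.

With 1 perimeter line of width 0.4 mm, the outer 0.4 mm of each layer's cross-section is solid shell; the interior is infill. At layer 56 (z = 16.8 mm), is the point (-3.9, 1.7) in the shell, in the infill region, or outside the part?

At z = 16.8 mm: the cylinder: section is a regular 24-gon, circumradius r=5; the cylinder at (9.5, 15) is not intersected at this z (z outside [2, 16]); After the difference (first − rest): none of the subtracted shapes is present at this height, so the r=5 cylinder is unchanged — 1 connected region. Overall, the cross-section is a single solid region. The nearest boundary edge runs (-4.33, 2.50)→(-4.83, 1.29); distance from the point to it = 0.70 mm. The point is inside the cross-section and 0.70 mm from the nearest boundary — more than the 0.4 mm shell width (1 × 0.4), so it's in the infill interior.

infill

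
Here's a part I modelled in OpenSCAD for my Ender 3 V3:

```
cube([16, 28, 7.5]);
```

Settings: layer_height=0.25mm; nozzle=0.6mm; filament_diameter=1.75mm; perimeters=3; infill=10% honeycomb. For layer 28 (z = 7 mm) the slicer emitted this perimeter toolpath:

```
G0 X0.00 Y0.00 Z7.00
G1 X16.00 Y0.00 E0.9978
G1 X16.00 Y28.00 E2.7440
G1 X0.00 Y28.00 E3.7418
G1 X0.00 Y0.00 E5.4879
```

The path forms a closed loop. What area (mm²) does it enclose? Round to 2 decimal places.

448.00 mm²

Apply the shoelace formula to the sequence of (X, Y) vertices; enclosed area = 448.00 mm².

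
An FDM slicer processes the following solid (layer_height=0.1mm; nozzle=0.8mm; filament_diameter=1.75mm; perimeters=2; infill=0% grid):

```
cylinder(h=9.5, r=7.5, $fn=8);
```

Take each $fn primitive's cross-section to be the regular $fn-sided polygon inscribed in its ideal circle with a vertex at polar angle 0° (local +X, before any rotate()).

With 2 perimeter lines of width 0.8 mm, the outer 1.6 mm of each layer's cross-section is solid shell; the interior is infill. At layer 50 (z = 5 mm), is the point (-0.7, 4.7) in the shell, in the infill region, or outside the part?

infill

At z = 5 mm: the r=7.5 cylinder gives a regular 8-gon of circumradius 7.5 (constant along its height). Overall, the cross-section is a single solid region. The nearest boundary edge runs (0.00, 7.50)→(-5.30, 5.30); distance from the point to it = 2.32 mm. The point is inside the cross-section and 2.32 mm from the nearest boundary — more than the 1.6 mm shell width (2 × 0.8), so it's in the infill interior.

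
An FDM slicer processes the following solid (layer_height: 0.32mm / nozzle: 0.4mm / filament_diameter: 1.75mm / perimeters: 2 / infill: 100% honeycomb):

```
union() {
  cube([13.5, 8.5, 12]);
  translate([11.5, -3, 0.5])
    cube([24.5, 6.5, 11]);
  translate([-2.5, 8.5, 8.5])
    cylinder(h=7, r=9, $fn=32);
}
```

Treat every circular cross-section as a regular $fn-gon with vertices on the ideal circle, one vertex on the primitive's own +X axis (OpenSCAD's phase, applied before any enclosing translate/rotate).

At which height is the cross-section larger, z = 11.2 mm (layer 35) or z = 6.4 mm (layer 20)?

Layer 35 (z = 11.2): the 13.5×8.5 cube contributes its full rectangle (area 114.75 mm²); the 24.5×6.5 cube at (11.5, -3) contributes its full rectangle (area 159.25 mm²); the r=9 cylinder at (-2.5, 8.5) contributes a regular 32-gon of circumradius 9 (area = (32/2)·9.000²·sin(360°/32) = 252.84 mm²); Combining (union): the regions partially overlap — summed areas 526.84 mm² minus the doubly-counted overlap 48.06 mm² gives 478.78 mm² — area = 478.78 mm². So its area = 478.78 mm². Layer 20 (z = 6.4): the 13.5×8.5 cube contributes its full rectangle (area 114.75 mm²); the 24.5×6.5 cube at (11.5, -3) contributes its full rectangle (area 159.25 mm²); the cylinder at (-2.5, 8.5) is not intersected at this z (z outside [8.5, 15.5]); Combining (union): the regions partially overlap — summed areas 274.00 mm² minus the doubly-counted overlap 7.00 mm² gives 267.00 mm² — area = 267.00 mm². So its area = 267.00 mm². Layer 35 is larger (478.78 vs 267.00 mm²).

layer 35 (z = 11.2 mm)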